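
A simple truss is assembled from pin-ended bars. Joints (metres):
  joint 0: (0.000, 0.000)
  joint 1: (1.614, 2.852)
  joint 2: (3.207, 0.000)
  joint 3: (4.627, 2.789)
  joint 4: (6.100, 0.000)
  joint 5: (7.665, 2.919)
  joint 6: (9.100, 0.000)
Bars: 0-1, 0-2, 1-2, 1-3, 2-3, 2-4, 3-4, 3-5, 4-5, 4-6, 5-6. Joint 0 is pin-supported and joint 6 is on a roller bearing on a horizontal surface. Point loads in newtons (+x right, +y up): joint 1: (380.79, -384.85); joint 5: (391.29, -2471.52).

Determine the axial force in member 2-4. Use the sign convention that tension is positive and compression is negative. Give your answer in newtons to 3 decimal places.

1130.519

N=7 nodes, M=11 members, R=3 reactions → 2N=14, M+R=14
member 0 (0-1): L=3.2770, (cx,cy)=(0.4925,0.8703)
member 1 (0-2): L=3.2070, (cx,cy)=(1.0000,0.0000)
member 2 (1-2): L=3.2667, (cx,cy)=(0.4876,-0.8730)
member 3 (1-3): L=3.0137, (cx,cy)=(0.9998,-0.0209)
member 4 (2-3): L=3.1297, (cx,cy)=(0.4537,0.8911)
member 5 (2-4): L=2.8930, (cx,cy)=(1.0000,0.0000)
member 6 (3-4): L=3.1541, (cx,cy)=(0.4670,-0.8843)
member 7 (3-5): L=3.0408, (cx,cy)=(0.9991,0.0428)
member 8 (4-5): L=3.3121, (cx,cy)=(0.4725,0.8813)
member 9 (4-6): L=3.0000, (cx,cy)=(1.0000,0.0000)
member 10 (5-6): L=3.2527, (cx,cy)=(0.4412,-0.8974)
solve A·x = −loads:
  F[0-1] = -530.2483 N (compression)
  F[0-2] = +1033.2378 N (tension)
  F[1-2] = +104.3621 N (tension)
  F[1-3] = -692.9907 N (compression)
  F[2-3] = -102.2423 N (compression)
  F[2-4] = +1130.5186 N (tension)
  F[3-4] = +49.7584 N (tension)
  F[3-5] = -763.1642 N (compression)
  F[4-5] = -49.9237 N (compression)
  F[4-6] = +1177.3461 N (tension)
  F[5-6] = -2668.6442 N (compression)
  Rx@0 = -772.0800 N
  Ry@0 = +461.4758 N
  Ry@6 = +2394.8942 N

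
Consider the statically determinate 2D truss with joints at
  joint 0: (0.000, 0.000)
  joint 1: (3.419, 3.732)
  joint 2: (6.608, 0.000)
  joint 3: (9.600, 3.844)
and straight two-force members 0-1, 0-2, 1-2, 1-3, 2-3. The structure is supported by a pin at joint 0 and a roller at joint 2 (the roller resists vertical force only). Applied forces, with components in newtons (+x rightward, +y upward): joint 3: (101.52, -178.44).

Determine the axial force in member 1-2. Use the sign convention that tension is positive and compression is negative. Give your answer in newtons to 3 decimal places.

N=4 nodes, M=5 members, R=3 reactions → 2N=8, M+R=8
member 0 (0-1): L=5.0614, (cx,cy)=(0.6755,0.7374)
member 1 (0-2): L=6.6080, (cx,cy)=(1.0000,0.0000)
member 2 (1-2): L=4.9089, (cx,cy)=(0.6496,-0.7602)
member 3 (1-3): L=6.1820, (cx,cy)=(0.9998,0.0181)
member 4 (2-3): L=4.8712, (cx,cy)=(0.6142,0.7891)
solve A·x = −loads:
  F[0-1] = +189.6668 N (tension)
  F[0-2] = -26.6018 N (compression)
  F[1-2] = -178.1425 N (compression)
  F[1-3] = +243.8891 N (tension)
  F[2-3] = -231.7214 N (compression)
  Rx@0 = -101.5200 N
  Ry@0 = -139.8510 N
  Ry@2 = +318.2910 N

-178.142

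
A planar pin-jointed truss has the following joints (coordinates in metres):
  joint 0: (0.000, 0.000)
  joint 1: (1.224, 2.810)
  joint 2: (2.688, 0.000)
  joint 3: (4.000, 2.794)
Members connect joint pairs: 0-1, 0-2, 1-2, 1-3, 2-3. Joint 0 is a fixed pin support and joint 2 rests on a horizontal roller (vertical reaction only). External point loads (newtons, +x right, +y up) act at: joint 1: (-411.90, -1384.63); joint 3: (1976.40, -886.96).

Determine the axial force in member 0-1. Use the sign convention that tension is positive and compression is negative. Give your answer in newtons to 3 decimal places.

N=4 nodes, M=5 members, R=3 reactions → 2N=8, M+R=8
member 0 (0-1): L=3.0650, (cx,cy)=(0.3993,0.9168)
member 1 (0-2): L=2.6880, (cx,cy)=(1.0000,0.0000)
member 2 (1-2): L=3.1685, (cx,cy)=(0.4620,-0.8869)
member 3 (1-3): L=2.7760, (cx,cy)=(1.0000,-0.0058)
member 4 (2-3): L=3.0867, (cx,cy)=(0.4250,0.9052)
solve A·x = −loads:
  F[0-1] = +1420.7411 N (tension)
  F[0-2] = +997.1322 N (tension)
  F[1-2] = -3045.5045 N (compression)
  F[1-3] = +2386.4774 N (tension)
  F[2-3] = -964.6857 N (compression)
  Rx@0 = -1564.5000 N
  Ry@0 = -1302.5356 N
  Ry@2 = +3574.1256 N

1420.741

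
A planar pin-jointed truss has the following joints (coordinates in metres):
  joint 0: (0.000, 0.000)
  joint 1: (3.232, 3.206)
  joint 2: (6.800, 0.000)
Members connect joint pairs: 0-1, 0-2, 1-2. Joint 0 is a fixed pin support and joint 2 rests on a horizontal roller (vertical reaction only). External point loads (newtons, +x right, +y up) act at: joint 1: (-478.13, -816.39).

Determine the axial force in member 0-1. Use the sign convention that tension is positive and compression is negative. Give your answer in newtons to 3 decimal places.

N=3 nodes, M=3 members, R=3 reactions → 2N=6, M+R=6
member 0 (0-1): L=4.5524, (cx,cy)=(0.7100,0.7042)
member 1 (0-2): L=6.8000, (cx,cy)=(1.0000,0.0000)
member 2 (1-2): L=4.7968, (cx,cy)=(0.7438,-0.6684)
solve A·x = −loads:
  F[0-1] = -928.3538 N (compression)
  F[0-2] = +180.9610 N (tension)
  F[1-2] = -243.2817 N (compression)
  Rx@0 = +478.1300 N
  Ry@0 = +653.7889 N
  Ry@2 = +162.6011 N

-928.354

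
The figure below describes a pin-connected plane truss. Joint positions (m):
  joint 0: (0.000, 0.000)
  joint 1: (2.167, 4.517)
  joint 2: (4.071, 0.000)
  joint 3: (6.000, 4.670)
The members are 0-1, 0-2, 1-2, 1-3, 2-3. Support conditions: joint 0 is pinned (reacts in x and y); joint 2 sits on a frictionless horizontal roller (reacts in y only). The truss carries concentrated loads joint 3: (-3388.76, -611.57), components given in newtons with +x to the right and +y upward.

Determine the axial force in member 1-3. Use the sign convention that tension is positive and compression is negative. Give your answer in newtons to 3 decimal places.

N=4 nodes, M=5 members, R=3 reactions → 2N=8, M+R=8
member 0 (0-1): L=5.0099, (cx,cy)=(0.4325,0.9016)
member 1 (0-2): L=4.0710, (cx,cy)=(1.0000,0.0000)
member 2 (1-2): L=4.9019, (cx,cy)=(0.3884,-0.9215)
member 3 (1-3): L=3.8361, (cx,cy)=(0.9992,0.0399)
member 4 (2-3): L=5.0527, (cx,cy)=(0.3818,0.9243)
solve A·x = −loads:
  F[0-1] = -3990.1698 N (compression)
  F[0-2] = -1662.8405 N (compression)
  F[1-2] = +3766.0085 N (tension)
  F[1-3] = -3191.2585 N (compression)
  F[2-3] = -523.9758 N (compression)
  Rx@0 = +3388.7600 N
  Ry@0 = +3597.5904 N
  Ry@2 = -2986.0204 N

-3191.259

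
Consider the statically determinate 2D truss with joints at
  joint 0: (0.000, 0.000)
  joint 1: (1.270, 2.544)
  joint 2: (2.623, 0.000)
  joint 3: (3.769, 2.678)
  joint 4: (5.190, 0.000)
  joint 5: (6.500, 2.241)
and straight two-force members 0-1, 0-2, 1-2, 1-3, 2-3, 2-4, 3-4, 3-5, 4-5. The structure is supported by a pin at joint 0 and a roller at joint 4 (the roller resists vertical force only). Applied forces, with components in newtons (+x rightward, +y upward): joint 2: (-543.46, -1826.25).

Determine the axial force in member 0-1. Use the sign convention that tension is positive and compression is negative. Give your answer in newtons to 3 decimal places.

N=6 nodes, M=9 members, R=3 reactions → 2N=12, M+R=12
member 0 (0-1): L=2.8434, (cx,cy)=(0.4467,0.8947)
member 1 (0-2): L=2.6230, (cx,cy)=(1.0000,0.0000)
member 2 (1-2): L=2.8814, (cx,cy)=(0.4696,-0.8829)
member 3 (1-3): L=2.5026, (cx,cy)=(0.9986,0.0535)
member 4 (2-3): L=2.9129, (cx,cy)=(0.3934,0.9194)
member 5 (2-4): L=2.5670, (cx,cy)=(1.0000,0.0000)
member 6 (3-4): L=3.0317, (cx,cy)=(0.4687,-0.8833)
member 7 (3-5): L=2.7657, (cx,cy)=(0.9874,-0.1580)
member 8 (4-5): L=2.5958, (cx,cy)=(0.5047,0.8633)
solve A·x = −loads:
  F[0-1] = -1009.5719 N (compression)
  F[0-2] = -92.5339 N (compression)
  F[1-2] = +968.0805 N (tension)
  F[1-3] = -906.7999 N (compression)
  F[2-3] = +1056.7503 N (tension)
  F[2-4] = +489.7503 N (tension)
  F[3-4] = -1044.8650 N (compression)
  F[3-5] = +0.0000 N (tension)
  F[4-5] = -0.0000 N (compression)
  Rx@0 = +543.4600 N
  Ry@0 = +903.2724 N
  Ry@4 = +922.9776 N

-1009.572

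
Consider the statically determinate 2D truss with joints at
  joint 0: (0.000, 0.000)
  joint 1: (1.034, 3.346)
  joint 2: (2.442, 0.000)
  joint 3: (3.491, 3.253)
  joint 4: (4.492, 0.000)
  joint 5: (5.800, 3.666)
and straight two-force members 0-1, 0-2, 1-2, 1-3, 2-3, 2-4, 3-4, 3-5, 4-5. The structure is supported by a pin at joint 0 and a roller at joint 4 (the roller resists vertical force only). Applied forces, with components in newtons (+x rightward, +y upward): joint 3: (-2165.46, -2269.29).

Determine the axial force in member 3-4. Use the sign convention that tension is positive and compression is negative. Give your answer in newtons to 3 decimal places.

-204.468

N=6 nodes, M=9 members, R=3 reactions → 2N=12, M+R=12
member 0 (0-1): L=3.5021, (cx,cy)=(0.2952,0.9554)
member 1 (0-2): L=2.4420, (cx,cy)=(1.0000,0.0000)
member 2 (1-2): L=3.6302, (cx,cy)=(0.3879,-0.9217)
member 3 (1-3): L=2.4588, (cx,cy)=(0.9993,-0.0378)
member 4 (2-3): L=3.4180, (cx,cy)=(0.3069,0.9517)
member 5 (2-4): L=2.0500, (cx,cy)=(1.0000,0.0000)
member 6 (3-4): L=3.4035, (cx,cy)=(0.2941,-0.9558)
member 7 (3-5): L=2.3456, (cx,cy)=(0.9844,0.1761)
member 8 (4-5): L=3.8924, (cx,cy)=(0.3360,0.9418)
solve A·x = −loads:
  F[0-1] = -2170.6311 N (compression)
  F[0-2] = -1524.5825 N (compression)
  F[1-2] = +2313.1600 N (tension)
  F[1-3] = -1539.1610 N (compression)
  F[2-3] = -2240.1962 N (compression)
  F[2-4] = +60.1355 N (tension)
  F[3-4] = -204.4683 N (compression)
  F[3-5] = +0.0000 N (tension)
  F[4-5] = -0.0000 N (compression)
  Rx@0 = +2165.4600 N
  Ry@0 = +2073.8648 N
  Ry@4 = +195.4252 N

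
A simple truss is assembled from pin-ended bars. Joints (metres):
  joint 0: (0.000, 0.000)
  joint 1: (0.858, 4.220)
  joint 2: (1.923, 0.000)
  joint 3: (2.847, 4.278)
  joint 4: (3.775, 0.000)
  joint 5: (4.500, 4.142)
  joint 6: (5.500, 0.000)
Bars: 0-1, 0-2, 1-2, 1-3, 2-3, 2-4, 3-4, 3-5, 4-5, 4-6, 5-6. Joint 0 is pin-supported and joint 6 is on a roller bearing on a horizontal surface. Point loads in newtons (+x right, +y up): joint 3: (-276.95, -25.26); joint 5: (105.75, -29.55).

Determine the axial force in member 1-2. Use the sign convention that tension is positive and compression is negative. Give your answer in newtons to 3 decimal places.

156.056

N=7 nodes, M=11 members, R=3 reactions → 2N=14, M+R=14
member 0 (0-1): L=4.3063, (cx,cy)=(0.1992,0.9800)
member 1 (0-2): L=1.9230, (cx,cy)=(1.0000,0.0000)
member 2 (1-2): L=4.3523, (cx,cy)=(0.2447,-0.9696)
member 3 (1-3): L=1.9898, (cx,cy)=(0.9996,0.0291)
member 4 (2-3): L=4.3766, (cx,cy)=(0.2111,0.9775)
member 5 (2-4): L=1.8520, (cx,cy)=(1.0000,0.0000)
member 6 (3-4): L=4.3775, (cx,cy)=(0.2120,-0.9773)
member 7 (3-5): L=1.6586, (cx,cy)=(0.9966,-0.0820)
member 8 (4-5): L=4.2050, (cx,cy)=(0.1724,0.9850)
member 9 (4-6): L=1.7250, (cx,cy)=(1.0000,0.0000)
member 10 (5-6): L=4.2610, (cx,cy)=(0.2347,-0.9721)
solve A·x = −loads:
  F[0-1] = -156.4718 N (compression)
  F[0-2] = -140.0244 N (compression)
  F[1-2] = +156.0562 N (tension)
  F[1-3] = -69.3917 N (compression)
  F[2-3] = -154.8012 N (compression)
  F[2-4] = -69.1561 N (compression)
  F[3-4] = +118.4422 N (tension)
  F[3-5] = +150.3033 N (tension)
  F[4-5] = -117.5099 N (compression)
  F[4-6] = -23.7867 N (compression)
  F[5-6] = +101.3554 N (tension)
  Rx@0 = +171.2000 N
  Ry@0 = +153.3346 N
  Ry@6 = -98.5246 N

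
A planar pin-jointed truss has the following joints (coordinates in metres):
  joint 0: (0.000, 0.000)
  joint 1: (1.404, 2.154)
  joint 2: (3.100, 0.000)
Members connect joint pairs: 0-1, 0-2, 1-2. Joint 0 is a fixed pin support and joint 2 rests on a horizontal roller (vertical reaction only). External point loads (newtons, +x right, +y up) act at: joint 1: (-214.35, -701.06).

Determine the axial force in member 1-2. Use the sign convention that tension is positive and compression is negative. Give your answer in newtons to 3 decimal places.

N=3 nodes, M=3 members, R=3 reactions → 2N=6, M+R=6
member 0 (0-1): L=2.5712, (cx,cy)=(0.5461,0.8377)
member 1 (0-2): L=3.1000, (cx,cy)=(1.0000,0.0000)
member 2 (1-2): L=2.7416, (cx,cy)=(0.6186,-0.7857)
solve A·x = −loads:
  F[0-1] = -635.6150 N (compression)
  F[0-2] = +132.7302 N (tension)
  F[1-2] = -214.5563 N (compression)
  Rx@0 = +214.3500 N
  Ry@0 = +532.4863 N
  Ry@2 = +168.5737 N

-214.556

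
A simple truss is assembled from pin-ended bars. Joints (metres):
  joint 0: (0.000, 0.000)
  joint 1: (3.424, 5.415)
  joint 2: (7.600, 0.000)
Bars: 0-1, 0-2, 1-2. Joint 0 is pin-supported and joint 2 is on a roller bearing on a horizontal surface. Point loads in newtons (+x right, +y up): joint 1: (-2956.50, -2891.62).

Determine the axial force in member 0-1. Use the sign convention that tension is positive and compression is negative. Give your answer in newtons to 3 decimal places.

-4372.155

N=3 nodes, M=3 members, R=3 reactions → 2N=6, M+R=6
member 0 (0-1): L=6.4067, (cx,cy)=(0.5344,0.8452)
member 1 (0-2): L=7.6000, (cx,cy)=(1.0000,0.0000)
member 2 (1-2): L=6.8382, (cx,cy)=(0.6107,-0.7919)
solve A·x = −loads:
  F[0-1] = -4372.1547 N (compression)
  F[0-2] = -619.8490 N (compression)
  F[1-2] = +1015.0051 N (tension)
  Rx@0 = +2956.5000 N
  Ry@0 = +3695.3753 N
  Ry@2 = -803.7553 N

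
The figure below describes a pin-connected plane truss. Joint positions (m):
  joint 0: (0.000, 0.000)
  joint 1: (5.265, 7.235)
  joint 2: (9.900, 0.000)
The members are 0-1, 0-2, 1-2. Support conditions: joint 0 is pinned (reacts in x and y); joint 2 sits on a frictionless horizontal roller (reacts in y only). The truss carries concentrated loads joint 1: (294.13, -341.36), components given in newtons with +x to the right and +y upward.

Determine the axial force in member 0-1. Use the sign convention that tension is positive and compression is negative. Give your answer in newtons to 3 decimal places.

N=3 nodes, M=3 members, R=3 reactions → 2N=6, M+R=6
member 0 (0-1): L=8.9479, (cx,cy)=(0.5884,0.8086)
member 1 (0-2): L=9.9000, (cx,cy)=(1.0000,0.0000)
member 2 (1-2): L=8.5923, (cx,cy)=(0.5394,-0.8420)
solve A·x = −loads:
  F[0-1] = +68.1874 N (tension)
  F[0-2] = +254.0083 N (tension)
  F[1-2] = -470.8797 N (compression)
  Rx@0 = -294.1300 N
  Ry@0 = -55.1340 N
  Ry@2 = +396.4940 N

68.187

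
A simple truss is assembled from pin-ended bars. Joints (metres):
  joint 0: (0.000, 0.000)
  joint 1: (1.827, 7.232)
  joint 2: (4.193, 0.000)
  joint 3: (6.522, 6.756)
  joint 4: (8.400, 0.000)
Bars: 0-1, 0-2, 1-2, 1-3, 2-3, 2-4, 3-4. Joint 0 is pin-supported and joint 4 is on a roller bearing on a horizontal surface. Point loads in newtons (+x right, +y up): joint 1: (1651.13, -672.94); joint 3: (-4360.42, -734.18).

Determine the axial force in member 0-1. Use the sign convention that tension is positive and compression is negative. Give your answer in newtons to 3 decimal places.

N=5 nodes, M=7 members, R=3 reactions → 2N=10, M+R=10
member 0 (0-1): L=7.4592, (cx,cy)=(0.2449,0.9695)
member 1 (0-2): L=4.1930, (cx,cy)=(1.0000,0.0000)
member 2 (1-2): L=7.6092, (cx,cy)=(0.3109,-0.9504)
member 3 (1-3): L=4.7191, (cx,cy)=(0.9949,-0.1009)
member 4 (2-3): L=7.1462, (cx,cy)=(0.3259,0.9454)
member 5 (2-4): L=4.2070, (cx,cy)=(1.0000,0.0000)
member 6 (3-4): L=7.0122, (cx,cy)=(0.2678,-0.9635)
solve A·x = −loads:
  F[0-1] = -2863.4155 N (compression)
  F[0-2] = -2007.9472 N (compression)
  F[1-2] = +2548.4247 N (tension)
  F[1-3] = -3161.0009 N (compression)
  F[2-3] = -2561.9792 N (compression)
  F[2-4] = -380.5692 N (compression)
  F[3-4] = +1420.9867 N (tension)
  Rx@0 = +2709.2900 N
  Ry@0 = +2776.1964 N
  Ry@4 = -1369.0764 N

-2863.415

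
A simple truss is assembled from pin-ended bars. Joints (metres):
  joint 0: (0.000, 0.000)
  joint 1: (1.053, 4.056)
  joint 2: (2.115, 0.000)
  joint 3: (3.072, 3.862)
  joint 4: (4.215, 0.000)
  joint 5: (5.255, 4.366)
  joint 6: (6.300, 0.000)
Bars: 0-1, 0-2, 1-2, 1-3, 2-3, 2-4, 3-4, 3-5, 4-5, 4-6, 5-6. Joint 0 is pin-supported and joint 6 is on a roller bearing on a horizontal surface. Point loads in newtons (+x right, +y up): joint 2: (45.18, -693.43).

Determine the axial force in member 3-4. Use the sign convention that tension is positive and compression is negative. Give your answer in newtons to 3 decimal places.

N=7 nodes, M=11 members, R=3 reactions → 2N=14, M+R=14
member 0 (0-1): L=4.1905, (cx,cy)=(0.2513,0.9679)
member 1 (0-2): L=2.1150, (cx,cy)=(1.0000,0.0000)
member 2 (1-2): L=4.1927, (cx,cy)=(0.2533,-0.9674)
member 3 (1-3): L=2.0283, (cx,cy)=(0.9954,-0.0956)
member 4 (2-3): L=3.9788, (cx,cy)=(0.2405,0.9706)
member 5 (2-4): L=2.1000, (cx,cy)=(1.0000,0.0000)
member 6 (3-4): L=4.0276, (cx,cy)=(0.2838,-0.9589)
member 7 (3-5): L=2.2404, (cx,cy)=(0.9744,0.2250)
member 8 (4-5): L=4.4882, (cx,cy)=(0.2317,0.9728)
member 9 (4-6): L=2.0850, (cx,cy)=(1.0000,0.0000)
member 10 (5-6): L=4.4893, (cx,cy)=(0.2328,-0.9725)
solve A·x = −loads:
  F[0-1] = -475.9060 N (compression)
  F[0-2] = +164.7681 N (tension)
  F[1-2] = +500.6376 N (tension)
  F[1-3] = -247.5323 N (compression)
  F[2-3] = +215.4435 N (tension)
  F[2-4] = +194.5780 N (tension)
  F[3-4] = -271.1010 N (compression)
  F[3-5] = -120.7362 N (compression)
  F[4-5] = +267.2282 N (tension)
  F[4-6] = +55.7192 N (tension)
  F[5-6] = -239.3697 N (compression)
  Rx@0 = -45.1800 N
  Ry@0 = +460.6356 N
  Ry@6 = +232.7944 N

-271.101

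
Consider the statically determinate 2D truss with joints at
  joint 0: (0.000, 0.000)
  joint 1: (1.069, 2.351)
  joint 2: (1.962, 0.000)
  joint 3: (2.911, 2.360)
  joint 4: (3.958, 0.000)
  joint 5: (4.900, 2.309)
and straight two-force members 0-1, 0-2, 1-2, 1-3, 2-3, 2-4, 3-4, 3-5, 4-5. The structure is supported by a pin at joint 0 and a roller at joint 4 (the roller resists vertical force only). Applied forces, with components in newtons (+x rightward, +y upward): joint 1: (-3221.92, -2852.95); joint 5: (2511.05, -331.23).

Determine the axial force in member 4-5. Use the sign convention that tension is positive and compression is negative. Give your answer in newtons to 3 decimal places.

-285.213

N=6 nodes, M=9 members, R=3 reactions → 2N=12, M+R=12
member 0 (0-1): L=2.5826, (cx,cy)=(0.4139,0.9103)
member 1 (0-2): L=1.9620, (cx,cy)=(1.0000,0.0000)
member 2 (1-2): L=2.5149, (cx,cy)=(0.3551,-0.9348)
member 3 (1-3): L=1.8420, (cx,cy)=(1.0000,0.0049)
member 4 (2-3): L=2.5437, (cx,cy)=(0.3731,0.9278)
member 5 (2-4): L=1.9960, (cx,cy)=(1.0000,0.0000)
member 6 (3-4): L=2.5818, (cx,cy)=(0.4055,-0.9141)
member 7 (3-5): L=1.9897, (cx,cy)=(0.9997,-0.0256)
member 8 (4-5): L=2.4938, (cx,cy)=(0.3777,0.9259)
solve A·x = −loads:
  F[0-1] = -2694.0933 N (compression)
  F[0-2] = +404.2681 N (tension)
  F[1-2] = -416.6133 N (compression)
  F[1-3] = +2254.7423 N (tension)
  F[2-3] = +419.7729 N (tension)
  F[2-4] = +99.7238 N (tension)
  F[3-4] = -511.5828 N (compression)
  F[3-5] = +2619.6478 N (tension)
  F[4-5] = -285.2129 N (compression)
  Rx@0 = +710.8700 N
  Ry@0 = +2452.4693 N
  Ry@4 = +731.7107 N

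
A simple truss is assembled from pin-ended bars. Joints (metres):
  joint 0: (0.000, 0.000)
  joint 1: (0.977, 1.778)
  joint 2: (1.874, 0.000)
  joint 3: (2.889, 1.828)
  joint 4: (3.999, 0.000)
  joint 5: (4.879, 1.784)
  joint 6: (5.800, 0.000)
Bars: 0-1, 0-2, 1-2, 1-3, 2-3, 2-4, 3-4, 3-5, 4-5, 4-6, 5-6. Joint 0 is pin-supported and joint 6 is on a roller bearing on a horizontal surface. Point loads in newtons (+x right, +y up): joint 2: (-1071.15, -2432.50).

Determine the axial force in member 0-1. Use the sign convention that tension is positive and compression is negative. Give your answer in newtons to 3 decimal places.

-1878.760

N=7 nodes, M=11 members, R=3 reactions → 2N=14, M+R=14
member 0 (0-1): L=2.0287, (cx,cy)=(0.4816,0.8764)
member 1 (0-2): L=1.8740, (cx,cy)=(1.0000,0.0000)
member 2 (1-2): L=1.9915, (cx,cy)=(0.4504,-0.8928)
member 3 (1-3): L=1.9127, (cx,cy)=(0.9997,0.0261)
member 4 (2-3): L=2.0909, (cx,cy)=(0.4854,0.8743)
member 5 (2-4): L=2.1250, (cx,cy)=(1.0000,0.0000)
member 6 (3-4): L=2.1386, (cx,cy)=(0.5190,-0.8548)
member 7 (3-5): L=1.9905, (cx,cy)=(0.9998,-0.0221)
member 8 (4-5): L=1.9892, (cx,cy)=(0.4424,0.8968)
member 9 (4-6): L=1.8010, (cx,cy)=(1.0000,0.0000)
member 10 (5-6): L=2.0077, (cx,cy)=(0.4587,-0.8886)
solve A·x = −loads:
  F[0-1] = -1878.7596 N (compression)
  F[0-2] = -166.3805 N (compression)
  F[1-2] = +1794.0552 N (tension)
  F[1-3] = -1713.4414 N (compression)
  F[2-3] = +950.2114 N (tension)
  F[2-4] = +1251.5853 N (tension)
  F[3-4] = -899.1962 N (compression)
  F[3-5] = -785.0701 N (compression)
  F[4-5] = +857.0158 N (tension)
  F[4-6] = +405.7506 N (tension)
  F[5-6] = -884.5053 N (compression)
  Rx@0 = +1071.1500 N
  Ry@0 = +1646.5509 N
  Ry@6 = +785.9491 N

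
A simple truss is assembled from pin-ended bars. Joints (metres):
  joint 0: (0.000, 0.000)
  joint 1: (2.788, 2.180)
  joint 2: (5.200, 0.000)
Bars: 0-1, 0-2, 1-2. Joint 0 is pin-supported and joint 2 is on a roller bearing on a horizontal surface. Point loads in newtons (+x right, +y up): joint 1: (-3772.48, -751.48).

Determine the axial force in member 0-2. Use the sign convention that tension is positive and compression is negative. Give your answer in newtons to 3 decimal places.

-1304.063

N=3 nodes, M=3 members, R=3 reactions → 2N=6, M+R=6
member 0 (0-1): L=3.5391, (cx,cy)=(0.7878,0.6160)
member 1 (0-2): L=5.2000, (cx,cy)=(1.0000,0.0000)
member 2 (1-2): L=3.2512, (cx,cy)=(0.7419,-0.6705)
solve A·x = −loads:
  F[0-1] = -3133.4342 N (compression)
  F[0-2] = -1304.0631 N (compression)
  F[1-2] = +1757.7688 N (tension)
  Rx@0 = +3772.4800 N
  Ry@0 = +1930.1108 N
  Ry@2 = -1178.6308 N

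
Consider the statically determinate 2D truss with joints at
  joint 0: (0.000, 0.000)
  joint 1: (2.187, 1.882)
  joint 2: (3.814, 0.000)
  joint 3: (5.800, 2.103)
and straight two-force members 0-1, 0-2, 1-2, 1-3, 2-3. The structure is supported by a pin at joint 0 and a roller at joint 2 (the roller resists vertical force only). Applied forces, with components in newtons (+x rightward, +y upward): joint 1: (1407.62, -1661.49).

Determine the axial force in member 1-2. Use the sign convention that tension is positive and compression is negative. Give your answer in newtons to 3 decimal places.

N=4 nodes, M=5 members, R=3 reactions → 2N=8, M+R=8
member 0 (0-1): L=2.8853, (cx,cy)=(0.7580,0.6523)
member 1 (0-2): L=3.8140, (cx,cy)=(1.0000,0.0000)
member 2 (1-2): L=2.4878, (cx,cy)=(0.6540,-0.7565)
member 3 (1-3): L=3.6198, (cx,cy)=(0.9981,0.0611)
member 4 (2-3): L=2.8925, (cx,cy)=(0.6866,0.7270)
solve A·x = −loads:
  F[0-1] = -21.7477 N (compression)
  F[0-2] = +1424.1044 N (tension)
  F[1-2] = -2177.5412 N (compression)
  F[1-3] = -0.0000 N (compression)
  F[2-3] = +0.0000 N (tension)
  Rx@0 = -1407.6200 N
  Ry@0 = +14.1855 N
  Ry@2 = +1647.3045 N

-2177.541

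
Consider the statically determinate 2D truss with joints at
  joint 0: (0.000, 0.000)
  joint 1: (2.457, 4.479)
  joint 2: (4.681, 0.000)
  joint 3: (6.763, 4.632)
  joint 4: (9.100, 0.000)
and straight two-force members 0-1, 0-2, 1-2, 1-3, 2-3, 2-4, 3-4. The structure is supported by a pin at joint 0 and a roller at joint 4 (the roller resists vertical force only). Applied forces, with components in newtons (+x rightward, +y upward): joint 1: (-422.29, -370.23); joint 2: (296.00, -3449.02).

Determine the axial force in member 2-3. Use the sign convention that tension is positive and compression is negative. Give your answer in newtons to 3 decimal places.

N=5 nodes, M=7 members, R=3 reactions → 2N=10, M+R=10
member 0 (0-1): L=5.1086, (cx,cy)=(0.4809,0.8767)
member 1 (0-2): L=4.6810, (cx,cy)=(1.0000,0.0000)
member 2 (1-2): L=5.0008, (cx,cy)=(0.4447,-0.8957)
member 3 (1-3): L=4.3087, (cx,cy)=(0.9994,0.0355)
member 4 (2-3): L=5.0784, (cx,cy)=(0.4100,0.9121)
member 5 (2-4): L=4.4190, (cx,cy)=(1.0000,0.0000)
member 6 (3-4): L=5.1882, (cx,cy)=(0.4504,-0.8928)
solve A·x = −loads:
  F[0-1] = -2455.6385 N (compression)
  F[0-2] = +1054.7472 N (tension)
  F[1-2] = +1926.3344 N (tension)
  F[1-3] = -1616.4696 N (compression)
  F[2-3] = +1889.7881 N (tension)
  F[2-4] = +840.6907 N (tension)
  F[3-4] = -1866.3401 N (compression)
  Rx@0 = +126.2900 N
  Ry@0 = +2152.9774 N
  Ry@4 = +1666.2726 N

1889.788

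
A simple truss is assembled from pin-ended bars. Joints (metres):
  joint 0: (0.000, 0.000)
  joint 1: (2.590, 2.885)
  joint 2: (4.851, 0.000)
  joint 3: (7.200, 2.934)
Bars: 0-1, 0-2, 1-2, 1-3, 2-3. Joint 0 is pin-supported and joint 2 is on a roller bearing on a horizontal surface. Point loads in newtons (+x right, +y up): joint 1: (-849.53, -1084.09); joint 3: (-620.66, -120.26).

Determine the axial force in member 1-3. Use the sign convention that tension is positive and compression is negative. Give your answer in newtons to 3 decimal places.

N=4 nodes, M=5 members, R=3 reactions → 2N=8, M+R=8
member 0 (0-1): L=3.8770, (cx,cy)=(0.6680,0.7441)
member 1 (0-2): L=4.8510, (cx,cy)=(1.0000,0.0000)
member 2 (1-2): L=3.6654, (cx,cy)=(0.6168,-0.7871)
member 3 (1-3): L=4.6103, (cx,cy)=(0.9999,0.0106)
member 4 (2-3): L=3.7585, (cx,cy)=(0.6250,0.7806)
solve A·x = −loads:
  F[0-1] = -1784.2032 N (compression)
  F[0-2] = -278.2746 N (compression)
  F[1-2] = +302.3343 N (tension)
  F[1-3] = -528.9087 N (compression)
  F[2-3] = -146.8529 N (compression)
  Rx@0 = +1470.1900 N
  Ry@0 = +1327.6741 N
  Ry@2 = -123.3241 N

-528.909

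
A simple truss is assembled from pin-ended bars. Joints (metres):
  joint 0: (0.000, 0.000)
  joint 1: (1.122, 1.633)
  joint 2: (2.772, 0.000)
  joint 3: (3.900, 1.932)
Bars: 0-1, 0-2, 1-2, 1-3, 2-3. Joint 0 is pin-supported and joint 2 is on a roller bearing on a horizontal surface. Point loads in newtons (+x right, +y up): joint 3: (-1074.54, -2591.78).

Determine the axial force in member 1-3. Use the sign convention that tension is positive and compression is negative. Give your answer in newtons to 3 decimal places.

N=4 nodes, M=5 members, R=3 reactions → 2N=8, M+R=8
member 0 (0-1): L=1.9813, (cx,cy)=(0.5663,0.8242)
member 1 (0-2): L=2.7720, (cx,cy)=(1.0000,0.0000)
member 2 (1-2): L=2.3215, (cx,cy)=(0.7108,-0.7034)
member 3 (1-3): L=2.7940, (cx,cy)=(0.9943,0.1070)
member 4 (2-3): L=2.2372, (cx,cy)=(0.5042,0.8636)
solve A·x = −loads:
  F[0-1] = +370.9542 N (tension)
  F[0-2] = -1284.6088 N (compression)
  F[1-2] = -363.0195 N (compression)
  F[1-3] = +470.7916 N (tension)
  F[2-3] = -3059.5288 N (compression)
  Rx@0 = +1074.5400 N
  Ry@0 = -305.7419 N
  Ry@2 = +2897.5219 N

470.792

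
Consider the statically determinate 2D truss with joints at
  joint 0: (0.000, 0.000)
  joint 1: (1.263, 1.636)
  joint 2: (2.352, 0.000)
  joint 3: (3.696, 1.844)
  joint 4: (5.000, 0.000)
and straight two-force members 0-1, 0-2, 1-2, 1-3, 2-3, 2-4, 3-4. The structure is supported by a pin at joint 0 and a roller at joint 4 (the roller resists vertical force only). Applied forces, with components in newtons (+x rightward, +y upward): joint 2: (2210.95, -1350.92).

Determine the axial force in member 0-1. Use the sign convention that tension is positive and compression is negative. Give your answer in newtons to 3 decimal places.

N=5 nodes, M=7 members, R=3 reactions → 2N=10, M+R=10
member 0 (0-1): L=2.0668, (cx,cy)=(0.6111,0.7916)
member 1 (0-2): L=2.3520, (cx,cy)=(1.0000,0.0000)
member 2 (1-2): L=1.9653, (cx,cy)=(0.5541,-0.8324)
member 3 (1-3): L=2.4419, (cx,cy)=(0.9964,0.0852)
member 4 (2-3): L=2.2818, (cx,cy)=(0.5890,0.8081)
member 5 (2-4): L=2.6480, (cx,cy)=(1.0000,0.0000)
member 6 (3-4): L=2.2585, (cx,cy)=(0.5774,-0.8165)
solve A·x = −loads:
  F[0-1] = -903.8428 N (compression)
  F[0-2] = +2763.2788 N (tension)
  F[1-2] = +759.5112 N (tension)
  F[1-3] = -976.7336 N (compression)
  F[2-3] = +889.3026 N (tension)
  F[2-4] = +449.3799 N (tension)
  F[3-4] = -778.3109 N (compression)
  Rx@0 = -2210.9500 N
  Ry@0 = +715.4472 N
  Ry@4 = +635.4728 N

-903.843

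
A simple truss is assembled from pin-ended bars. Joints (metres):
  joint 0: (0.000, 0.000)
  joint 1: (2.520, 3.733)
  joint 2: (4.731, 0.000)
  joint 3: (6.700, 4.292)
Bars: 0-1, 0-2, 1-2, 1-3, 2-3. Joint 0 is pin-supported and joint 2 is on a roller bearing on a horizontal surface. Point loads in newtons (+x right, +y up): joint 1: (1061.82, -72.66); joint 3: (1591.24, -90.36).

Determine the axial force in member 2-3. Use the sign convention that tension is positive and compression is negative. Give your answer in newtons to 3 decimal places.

-355.340

N=4 nodes, M=5 members, R=3 reactions → 2N=8, M+R=8
member 0 (0-1): L=4.5040, (cx,cy)=(0.5595,0.8288)
member 1 (0-2): L=4.7310, (cx,cy)=(1.0000,0.0000)
member 2 (1-2): L=4.3386, (cx,cy)=(0.5096,-0.8604)
member 3 (1-3): L=4.2172, (cx,cy)=(0.9912,0.1326)
member 4 (2-3): L=4.7221, (cx,cy)=(0.4170,0.9089)
solve A·x = −loads:
  F[0-1] = +2756.9920 N (tension)
  F[0-2] = +1110.5032 N (tension)
  F[1-2] = -2469.8884 N (compression)
  F[1-3] = +1754.8931 N (tension)
  F[2-3] = -355.3398 N (compression)
  Rx@0 = -2653.0600 N
  Ry@0 = -2285.0653 N
  Ry@2 = +2448.0853 N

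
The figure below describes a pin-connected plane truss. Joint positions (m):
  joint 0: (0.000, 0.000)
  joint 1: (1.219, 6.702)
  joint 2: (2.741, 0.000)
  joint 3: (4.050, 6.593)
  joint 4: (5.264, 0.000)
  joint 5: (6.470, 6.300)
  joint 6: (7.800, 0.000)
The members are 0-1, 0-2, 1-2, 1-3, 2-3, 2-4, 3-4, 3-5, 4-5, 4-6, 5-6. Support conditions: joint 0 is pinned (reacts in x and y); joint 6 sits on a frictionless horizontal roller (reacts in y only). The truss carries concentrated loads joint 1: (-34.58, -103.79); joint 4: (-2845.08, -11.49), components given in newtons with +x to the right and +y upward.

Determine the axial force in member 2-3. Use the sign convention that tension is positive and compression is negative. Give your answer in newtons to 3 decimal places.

-17.221

N=7 nodes, M=11 members, R=3 reactions → 2N=14, M+R=14
member 0 (0-1): L=6.8120, (cx,cy)=(0.1790,0.9839)
member 1 (0-2): L=2.7410, (cx,cy)=(1.0000,0.0000)
member 2 (1-2): L=6.8726, (cx,cy)=(0.2215,-0.9752)
member 3 (1-3): L=2.8331, (cx,cy)=(0.9993,-0.0385)
member 4 (2-3): L=6.7217, (cx,cy)=(0.1947,0.9809)
member 5 (2-4): L=2.5230, (cx,cy)=(1.0000,0.0000)
member 6 (3-4): L=6.7038, (cx,cy)=(0.1811,-0.9835)
member 7 (3-5): L=2.4377, (cx,cy)=(0.9928,-0.1202)
member 8 (4-5): L=6.4144, (cx,cy)=(0.1880,0.9822)
member 9 (4-6): L=2.5360, (cx,cy)=(1.0000,0.0000)
member 10 (5-6): L=6.4389, (cx,cy)=(0.2066,-0.9784)
solve A·x = −loads:
  F[0-1] = -123.0029 N (compression)
  F[0-2] = -2857.6486 N (compression)
  F[1-2] = +17.3213 N (tension)
  F[1-3] = +8.7392 N (tension)
  F[2-3] = -17.2209 N (compression)
  F[2-4] = -2850.4591 N (compression)
  F[3-4] = +17.2391 N (tension)
  F[3-5] = +2.2737 N (tension)
  F[4-5] = -5.5633 N (compression)
  F[4-6] = -1.2112 N (compression)
  F[5-6] = +5.8639 N (tension)
  Rx@0 = +2879.6600 N
  Ry@0 = +121.0174 N
  Ry@6 = -5.7374 N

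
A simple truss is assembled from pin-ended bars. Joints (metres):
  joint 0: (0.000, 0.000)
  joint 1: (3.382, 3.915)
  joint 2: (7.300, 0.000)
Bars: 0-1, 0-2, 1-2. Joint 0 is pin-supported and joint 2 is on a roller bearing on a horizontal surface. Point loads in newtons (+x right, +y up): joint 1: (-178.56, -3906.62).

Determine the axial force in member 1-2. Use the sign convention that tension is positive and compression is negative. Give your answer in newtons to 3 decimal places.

-2425.070

N=3 nodes, M=3 members, R=3 reactions → 2N=6, M+R=6
member 0 (0-1): L=5.1735, (cx,cy)=(0.6537,0.7567)
member 1 (0-2): L=7.3000, (cx,cy)=(1.0000,0.0000)
member 2 (1-2): L=5.5388, (cx,cy)=(0.7074,-0.7068)
solve A·x = −loads:
  F[0-1] = -2897.2855 N (compression)
  F[0-2] = +1715.4404 N (tension)
  F[1-2] = -2425.0705 N (compression)
  Rx@0 = +178.5600 N
  Ry@0 = +2192.4931 N
  Ry@2 = +1714.1269 N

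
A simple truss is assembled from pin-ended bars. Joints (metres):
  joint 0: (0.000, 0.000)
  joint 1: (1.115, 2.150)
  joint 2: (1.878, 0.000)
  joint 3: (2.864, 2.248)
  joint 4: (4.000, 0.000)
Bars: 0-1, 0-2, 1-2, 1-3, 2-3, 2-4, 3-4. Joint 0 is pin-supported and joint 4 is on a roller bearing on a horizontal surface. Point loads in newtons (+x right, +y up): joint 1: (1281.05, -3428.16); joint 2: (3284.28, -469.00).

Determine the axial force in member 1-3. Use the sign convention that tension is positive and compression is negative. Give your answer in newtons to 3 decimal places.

-1807.033

N=5 nodes, M=7 members, R=3 reactions → 2N=10, M+R=10
member 0 (0-1): L=2.4219, (cx,cy)=(0.4604,0.8877)
member 1 (0-2): L=1.8780, (cx,cy)=(1.0000,0.0000)
member 2 (1-2): L=2.2814, (cx,cy)=(0.3344,-0.9424)
member 3 (1-3): L=1.7517, (cx,cy)=(0.9984,0.0559)
member 4 (2-3): L=2.4547, (cx,cy)=(0.4017,0.9158)
member 5 (2-4): L=2.1220, (cx,cy)=(1.0000,0.0000)
member 6 (3-4): L=2.5187, (cx,cy)=(0.4510,-0.8925)
solve A·x = −loads:
  F[0-1] = -2289.9034 N (compression)
  F[0-2] = +5619.5498 N (tension)
  F[1-2] = -1587.8924 N (compression)
  F[1-3] = -1807.0331 N (compression)
  F[2-3] = +2146.1992 N (tension)
  F[2-4] = +942.1318 N (tension)
  F[3-4] = -2088.8869 N (compression)
  Rx@0 = -4565.3300 N
  Ry@0 = +2032.8005 N
  Ry@4 = +1864.3595 N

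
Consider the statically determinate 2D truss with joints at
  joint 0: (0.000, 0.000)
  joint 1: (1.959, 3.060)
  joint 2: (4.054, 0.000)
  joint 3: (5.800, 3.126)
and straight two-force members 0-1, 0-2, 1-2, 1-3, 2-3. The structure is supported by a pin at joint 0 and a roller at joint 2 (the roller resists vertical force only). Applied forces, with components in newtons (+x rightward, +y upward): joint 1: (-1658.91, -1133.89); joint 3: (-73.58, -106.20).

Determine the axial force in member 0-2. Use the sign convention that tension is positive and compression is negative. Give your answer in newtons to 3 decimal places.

N=4 nodes, M=5 members, R=3 reactions → 2N=8, M+R=8
member 0 (0-1): L=3.6334, (cx,cy)=(0.5392,0.8422)
member 1 (0-2): L=4.0540, (cx,cy)=(1.0000,0.0000)
member 2 (1-2): L=3.7085, (cx,cy)=(0.5649,-0.8251)
member 3 (1-3): L=3.8416, (cx,cy)=(0.9999,0.0172)
member 4 (2-3): L=3.5806, (cx,cy)=(0.4876,0.8730)
solve A·x = −loads:
  F[0-1] = -2195.5975 N (compression)
  F[0-2] = -548.6879 N (compression)
  F[1-2] = +866.5017 N (tension)
  F[1-3] = -14.4033 N (compression)
  F[2-3] = -121.3593 N (compression)
  Rx@0 = +1732.4900 N
  Ry@0 = +1849.1243 N
  Ry@2 = -609.0343 N

-548.688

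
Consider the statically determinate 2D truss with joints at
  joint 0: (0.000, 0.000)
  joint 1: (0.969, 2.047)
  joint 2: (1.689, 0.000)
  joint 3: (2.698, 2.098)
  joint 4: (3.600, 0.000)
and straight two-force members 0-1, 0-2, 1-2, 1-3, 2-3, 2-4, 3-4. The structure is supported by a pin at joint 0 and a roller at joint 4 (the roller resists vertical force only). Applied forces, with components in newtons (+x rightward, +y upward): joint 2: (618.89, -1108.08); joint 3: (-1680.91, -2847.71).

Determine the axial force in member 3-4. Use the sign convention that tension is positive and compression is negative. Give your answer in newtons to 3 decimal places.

N=5 nodes, M=7 members, R=3 reactions → 2N=10, M+R=10
member 0 (0-1): L=2.2648, (cx,cy)=(0.4279,0.9038)
member 1 (0-2): L=1.6890, (cx,cy)=(1.0000,0.0000)
member 2 (1-2): L=2.1699, (cx,cy)=(0.3318,-0.9433)
member 3 (1-3): L=1.7298, (cx,cy)=(0.9996,0.0295)
member 4 (2-3): L=2.3280, (cx,cy)=(0.4334,0.9012)
member 5 (2-4): L=1.9110, (cx,cy)=(1.0000,0.0000)
member 6 (3-4): L=2.2837, (cx,cy)=(0.3950,-0.9187)
solve A·x = −loads:
  F[0-1] = -2524.0064 N (compression)
  F[0-2] = +17.8978 N (tension)
  F[1-2] = +2360.0641 N (tension)
  F[1-3] = -1863.8150 N (compression)
  F[2-3] = -1240.8862 N (compression)
  F[2-4] = +719.9136 N (tension)
  F[3-4] = -1822.6769 N (compression)
  Rx@0 = +1062.0200 N
  Ry@0 = +2281.3124 N
  Ry@4 = +1674.4776 N

-1822.677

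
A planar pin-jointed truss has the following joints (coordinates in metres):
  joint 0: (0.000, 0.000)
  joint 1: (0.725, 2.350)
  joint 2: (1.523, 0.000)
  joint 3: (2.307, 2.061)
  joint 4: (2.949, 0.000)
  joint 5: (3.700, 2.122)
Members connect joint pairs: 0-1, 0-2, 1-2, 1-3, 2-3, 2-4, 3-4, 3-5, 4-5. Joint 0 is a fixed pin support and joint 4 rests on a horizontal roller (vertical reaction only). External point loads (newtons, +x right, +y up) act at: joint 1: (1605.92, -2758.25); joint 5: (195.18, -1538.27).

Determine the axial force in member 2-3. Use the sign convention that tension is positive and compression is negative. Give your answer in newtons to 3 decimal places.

2488.398

N=6 nodes, M=9 members, R=3 reactions → 2N=12, M+R=12
member 0 (0-1): L=2.4593, (cx,cy)=(0.2948,0.9556)
member 1 (0-2): L=1.5230, (cx,cy)=(1.0000,0.0000)
member 2 (1-2): L=2.4818, (cx,cy)=(0.3215,-0.9469)
member 3 (1-3): L=1.6082, (cx,cy)=(0.9837,-0.1797)
member 4 (2-3): L=2.2051, (cx,cy)=(0.3555,0.9347)
member 5 (2-4): L=1.4260, (cx,cy)=(1.0000,0.0000)
member 6 (3-4): L=2.1587, (cx,cy)=(0.2974,-0.9548)
member 7 (3-5): L=1.3943, (cx,cy)=(0.9990,0.0437)
member 8 (4-5): L=2.2510, (cx,cy)=(0.3336,0.9427)
solve A·x = −loads:
  F[0-1] = -280.7094 N (compression)
  F[0-2] = +1883.8532 N (tension)
  F[1-2] = -2456.2441 N (compression)
  F[1-3] = -913.7645 N (compression)
  F[2-3] = +2488.3983 N (tension)
  F[2-4] = +209.3369 N (tension)
  F[3-4] = -2573.5687 N (compression)
  F[3-5] = +751.9538 N (tension)
  F[4-5] = -1666.6616 N (compression)
  Rx@0 = -1801.1000 N
  Ry@0 = +268.2344 N
  Ry@4 = +4028.2856 N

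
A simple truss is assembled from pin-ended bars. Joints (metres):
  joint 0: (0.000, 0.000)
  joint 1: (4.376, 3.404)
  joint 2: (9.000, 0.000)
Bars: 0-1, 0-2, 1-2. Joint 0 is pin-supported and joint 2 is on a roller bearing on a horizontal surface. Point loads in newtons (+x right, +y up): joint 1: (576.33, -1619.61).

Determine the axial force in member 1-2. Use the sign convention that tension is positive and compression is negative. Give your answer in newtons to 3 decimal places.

N=3 nodes, M=3 members, R=3 reactions → 2N=6, M+R=6
member 0 (0-1): L=5.5441, (cx,cy)=(0.7893,0.6140)
member 1 (0-2): L=9.0000, (cx,cy)=(1.0000,0.0000)
member 2 (1-2): L=5.7418, (cx,cy)=(0.8053,-0.5928)
solve A·x = −loads:
  F[0-1] = -1000.2415 N (compression)
  F[0-2] = +1365.8340 N (tension)
  F[1-2] = -1696.0173 N (compression)
  Rx@0 = -576.3300 N
  Ry@0 = +614.1388 N
  Ry@2 = +1005.4712 N

-1696.017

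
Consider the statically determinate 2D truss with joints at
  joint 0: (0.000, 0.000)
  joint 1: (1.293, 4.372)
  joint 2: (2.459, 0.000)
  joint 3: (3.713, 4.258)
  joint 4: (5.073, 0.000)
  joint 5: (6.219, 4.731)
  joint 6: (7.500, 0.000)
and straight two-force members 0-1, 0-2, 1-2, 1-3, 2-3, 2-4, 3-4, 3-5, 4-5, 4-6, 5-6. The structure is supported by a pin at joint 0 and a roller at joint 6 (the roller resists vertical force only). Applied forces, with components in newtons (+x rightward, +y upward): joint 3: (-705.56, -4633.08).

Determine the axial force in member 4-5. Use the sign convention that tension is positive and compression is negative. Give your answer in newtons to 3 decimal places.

N=7 nodes, M=11 members, R=3 reactions → 2N=14, M+R=14
member 0 (0-1): L=4.5592, (cx,cy)=(0.2836,0.9589)
member 1 (0-2): L=2.4590, (cx,cy)=(1.0000,0.0000)
member 2 (1-2): L=4.5248, (cx,cy)=(0.2577,-0.9662)
member 3 (1-3): L=2.4227, (cx,cy)=(0.9989,-0.0471)
member 4 (2-3): L=4.4388, (cx,cy)=(0.2825,0.9593)
member 5 (2-4): L=2.6140, (cx,cy)=(1.0000,0.0000)
member 6 (3-4): L=4.4699, (cx,cy)=(0.3043,-0.9526)
member 7 (3-5): L=2.5502, (cx,cy)=(0.9826,0.1855)
member 8 (4-5): L=4.8678, (cx,cy)=(0.2354,0.9719)
member 9 (4-6): L=2.4270, (cx,cy)=(1.0000,0.0000)
member 10 (5-6): L=4.9014, (cx,cy)=(0.2614,-0.9652)
solve A·x = −loads:
  F[0-1] = -2857.2812 N (compression)
  F[0-2] = +104.7732 N (tension)
  F[1-2] = +2911.8255 N (tension)
  F[1-3] = -1562.4127 N (compression)
  F[2-3] = -2932.9603 N (compression)
  F[2-4] = +1683.7062 N (tension)
  F[3-4] = -2188.9795 N (compression)
  F[3-5] = -1035.6650 N (compression)
  F[4-5] = +2145.5046 N (tension)
  F[4-6] = +512.5932 N (tension)
  F[5-6] = -1961.2829 N (compression)
  Rx@0 = +705.5600 N
  Ry@0 = +2739.9665 N
  Ry@6 = +1893.1135 N

2145.505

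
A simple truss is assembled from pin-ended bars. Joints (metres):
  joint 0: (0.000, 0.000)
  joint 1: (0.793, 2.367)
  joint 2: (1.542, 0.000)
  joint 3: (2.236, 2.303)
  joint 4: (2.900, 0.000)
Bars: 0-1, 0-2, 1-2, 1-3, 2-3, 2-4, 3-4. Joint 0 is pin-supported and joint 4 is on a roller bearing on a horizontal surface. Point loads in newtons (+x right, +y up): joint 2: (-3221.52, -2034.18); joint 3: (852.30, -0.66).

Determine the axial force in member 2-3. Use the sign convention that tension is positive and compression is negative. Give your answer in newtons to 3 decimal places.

N=5 nodes, M=7 members, R=3 reactions → 2N=10, M+R=10
member 0 (0-1): L=2.4963, (cx,cy)=(0.3177,0.9482)
member 1 (0-2): L=1.5420, (cx,cy)=(1.0000,0.0000)
member 2 (1-2): L=2.4827, (cx,cy)=(0.3017,-0.9534)
member 3 (1-3): L=1.4444, (cx,cy)=(0.9990,-0.0443)
member 4 (2-3): L=2.4053, (cx,cy)=(0.2885,0.9575)
member 5 (2-4): L=1.3580, (cx,cy)=(1.0000,0.0000)
member 6 (3-4): L=2.3968, (cx,cy)=(0.2770,-0.9609)
solve A·x = −loads:
  F[0-1] = -290.9347 N (compression)
  F[0-2] = -2276.7989 N (compression)
  F[1-2] = +297.8258 N (tension)
  F[1-3] = -182.4515 N (compression)
  F[2-3] = +1827.9733 N (tension)
  F[2-4] = +507.1470 N (tension)
  F[3-4] = -1830.6261 N (compression)
  Rx@0 = +2369.2200 N
  Ry@0 = +275.8648 N
  Ry@4 = +1758.9752 N

1827.973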